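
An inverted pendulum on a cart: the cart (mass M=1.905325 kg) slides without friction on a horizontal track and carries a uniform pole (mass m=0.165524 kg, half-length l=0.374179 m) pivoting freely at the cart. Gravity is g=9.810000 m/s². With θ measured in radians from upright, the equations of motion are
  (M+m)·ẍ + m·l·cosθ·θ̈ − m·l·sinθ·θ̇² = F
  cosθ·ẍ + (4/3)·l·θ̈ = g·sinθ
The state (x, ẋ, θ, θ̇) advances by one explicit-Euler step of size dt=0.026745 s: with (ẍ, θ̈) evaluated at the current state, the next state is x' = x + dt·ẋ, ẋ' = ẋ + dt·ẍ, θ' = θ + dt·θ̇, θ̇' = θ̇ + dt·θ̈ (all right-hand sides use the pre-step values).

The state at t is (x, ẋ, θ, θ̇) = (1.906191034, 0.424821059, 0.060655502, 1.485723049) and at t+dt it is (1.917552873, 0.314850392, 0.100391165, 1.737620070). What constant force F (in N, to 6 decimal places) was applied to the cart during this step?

F = -7.940983 N

ẍ = (ẋ'−ẋ)/dt = (0.314850392−0.424821059)/0.026745 = -4.111822
θ̈ = (θ̇'−θ̇)/dt = (1.737620070−1.485723049)/0.026745 = 9.418472
sinθ=0.060618, cosθ=0.998161
F = (M+m)·ẍ + m·l·cosθ·θ̈ − m·l·sinθ·θ̇² = -8.514962 + 0.582266 − 0.008287 = -7.940983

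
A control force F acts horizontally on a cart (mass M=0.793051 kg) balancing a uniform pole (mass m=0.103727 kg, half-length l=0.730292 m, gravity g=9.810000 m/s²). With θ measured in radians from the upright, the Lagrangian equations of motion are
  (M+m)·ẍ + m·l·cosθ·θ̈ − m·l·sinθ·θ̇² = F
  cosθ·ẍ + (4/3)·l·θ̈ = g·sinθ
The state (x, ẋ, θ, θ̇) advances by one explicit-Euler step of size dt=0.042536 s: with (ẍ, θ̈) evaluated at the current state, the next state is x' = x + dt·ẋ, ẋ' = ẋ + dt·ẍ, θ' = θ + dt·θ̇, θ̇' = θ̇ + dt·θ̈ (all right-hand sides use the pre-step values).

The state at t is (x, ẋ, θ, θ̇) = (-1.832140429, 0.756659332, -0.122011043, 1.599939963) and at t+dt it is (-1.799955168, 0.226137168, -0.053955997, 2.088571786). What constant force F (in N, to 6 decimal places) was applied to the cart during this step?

ẍ = (ẋ'−ẋ)/dt = (0.226137168−0.756659332)/0.042536 = -12.472310
θ̈ = (θ̇'−θ̇)/dt = (2.088571786−1.599939963)/0.042536 = 11.487489
sinθ=-0.121709, cosθ=0.992566
F = (M+m)·ẍ + m·l·cosθ·θ̈ − m·l·sinθ·θ̇² = -11.184893 + 0.863720 − -0.023600 = -10.297573

F = -10.297573 N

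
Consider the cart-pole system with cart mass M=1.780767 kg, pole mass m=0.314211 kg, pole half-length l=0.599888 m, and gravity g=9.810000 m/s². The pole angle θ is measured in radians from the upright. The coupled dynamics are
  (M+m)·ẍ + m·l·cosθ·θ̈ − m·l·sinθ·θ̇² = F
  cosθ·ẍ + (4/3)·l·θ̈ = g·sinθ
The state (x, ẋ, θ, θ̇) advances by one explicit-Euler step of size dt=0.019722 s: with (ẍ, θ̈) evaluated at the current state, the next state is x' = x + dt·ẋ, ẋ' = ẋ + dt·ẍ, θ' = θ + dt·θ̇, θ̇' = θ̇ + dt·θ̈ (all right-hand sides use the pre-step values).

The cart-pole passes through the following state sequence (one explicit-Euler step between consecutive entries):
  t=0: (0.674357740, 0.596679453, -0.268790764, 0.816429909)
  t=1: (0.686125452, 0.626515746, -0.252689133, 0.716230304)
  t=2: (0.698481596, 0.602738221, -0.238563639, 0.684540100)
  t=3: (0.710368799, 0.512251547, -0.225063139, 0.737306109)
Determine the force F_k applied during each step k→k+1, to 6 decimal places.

step 0→1:
  ẍ = (ẋ'−ẋ)/dt = (0.626515746−0.596679453)/0.019722 = 1.512843
  θ̈ = (θ̇'−θ̇)/dt = (0.716230304−0.816429909)/0.019722 = -5.080601
  sinθ=-0.265566, cosθ=0.964093
  F = (M+m)·ẍ + m·l·cosθ·θ̈ − m·l·sinθ·θ̇² = 3.169373 + -0.923263 − -0.033366 = 2.279476
step 1→2:
  ẍ = (ẋ'−ẋ)/dt = (0.602738221−0.626515746)/0.019722 = -1.205635
  θ̈ = (θ̇'−θ̇)/dt = (0.684540100−0.716230304)/0.019722 = -1.606845
  sinθ=-0.250009, cosθ=0.968244
  F = (M+m)·ẍ + m·l·cosθ·θ̈ − m·l·sinθ·θ̇² = -2.525778 + -0.293258 − -0.024174 = -2.794862
step 2→3:
  ẍ = (ẋ'−ẋ)/dt = (0.512251547−0.602738221)/0.019722 = -4.588108
  θ̈ = (θ̇'−θ̇)/dt = (0.737306109−0.684540100)/0.019722 = 2.675490
  sinθ=-0.236307, cosθ=0.971678
  F = (M+m)·ẍ + m·l·cosθ·θ̈ − m·l·sinθ·θ̇² = -9.611986 + 0.490024 − -0.020872 = -9.101090

F_0 = 2.279476 N
F_1 = -2.794862 N
F_2 = -9.101090 N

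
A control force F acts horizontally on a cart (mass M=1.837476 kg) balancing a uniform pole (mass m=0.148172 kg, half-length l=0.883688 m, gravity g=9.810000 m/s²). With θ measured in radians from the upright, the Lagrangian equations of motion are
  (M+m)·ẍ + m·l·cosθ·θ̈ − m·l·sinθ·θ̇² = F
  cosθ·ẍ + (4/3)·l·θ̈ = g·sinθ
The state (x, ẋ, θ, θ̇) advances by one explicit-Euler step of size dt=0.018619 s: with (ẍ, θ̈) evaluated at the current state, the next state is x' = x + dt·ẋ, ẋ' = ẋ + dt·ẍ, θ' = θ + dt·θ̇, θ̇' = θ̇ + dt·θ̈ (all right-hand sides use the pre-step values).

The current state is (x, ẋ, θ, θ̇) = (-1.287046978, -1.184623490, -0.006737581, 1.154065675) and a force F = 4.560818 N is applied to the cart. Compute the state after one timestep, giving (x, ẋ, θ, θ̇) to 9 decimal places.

sinθ=-0.006737530, cosθ=0.999977303
temp = (F + m·l·θ̇²·sinθ)/(M+m) = (4.560818 + -0.001174970)/1.985648 = 2.296299762
θ̈ = (g·sinθ − cosθ·temp)/(l·(4/3 − m·cos²θ/(M+m))) = -2.123813972
ẍ = temp − m·l·θ̈·cosθ/(M+m) = 2.436345357
Euler: x'=-1.287046978+0.018619·-1.184623490=-1.309103483, ẋ'=-1.184623490+0.018619·2.436345357=-1.139261176
       θ'=-0.006737581+0.018619·1.154065675=0.014749968, θ̇'=1.154065675+0.018619·-2.123813972=1.114522383

(-1.309103483, -1.139261176, 0.014749968, 1.114522383)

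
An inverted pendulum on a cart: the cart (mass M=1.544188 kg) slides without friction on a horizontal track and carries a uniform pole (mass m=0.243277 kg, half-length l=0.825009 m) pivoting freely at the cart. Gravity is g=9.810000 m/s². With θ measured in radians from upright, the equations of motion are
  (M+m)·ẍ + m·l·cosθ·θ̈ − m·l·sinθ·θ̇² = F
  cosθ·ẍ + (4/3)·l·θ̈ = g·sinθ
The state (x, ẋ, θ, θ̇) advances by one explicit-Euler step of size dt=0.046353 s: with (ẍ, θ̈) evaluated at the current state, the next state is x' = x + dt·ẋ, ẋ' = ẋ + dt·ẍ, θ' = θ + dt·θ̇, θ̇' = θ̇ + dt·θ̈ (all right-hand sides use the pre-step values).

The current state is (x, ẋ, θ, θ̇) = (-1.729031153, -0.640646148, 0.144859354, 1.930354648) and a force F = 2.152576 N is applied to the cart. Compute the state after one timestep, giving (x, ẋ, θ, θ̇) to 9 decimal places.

sinθ=0.144353258, cosθ=0.989526218
temp = (F + m·l·θ̇²·sinθ)/(M+m) = (2.152576 + 0.107959419)/1.787465 = 1.264659962
θ̈ = (g·sinθ − cosθ·temp)/(l·(4/3 − m·cos²θ/(M+m))) = 0.166343620
ẍ = temp − m·l·θ̈·cosθ/(M+m) = 1.246177678
Euler: x'=-1.729031153+0.046353·-0.640646148=-1.758727024, ẋ'=-0.640646148+0.046353·1.246177678=-0.582882074
       θ'=0.144859354+0.046353·1.930354648=0.234337083, θ̇'=1.930354648+0.046353·0.166343620=1.938065174

(-1.758727024, -0.582882074, 0.234337083, 1.938065174)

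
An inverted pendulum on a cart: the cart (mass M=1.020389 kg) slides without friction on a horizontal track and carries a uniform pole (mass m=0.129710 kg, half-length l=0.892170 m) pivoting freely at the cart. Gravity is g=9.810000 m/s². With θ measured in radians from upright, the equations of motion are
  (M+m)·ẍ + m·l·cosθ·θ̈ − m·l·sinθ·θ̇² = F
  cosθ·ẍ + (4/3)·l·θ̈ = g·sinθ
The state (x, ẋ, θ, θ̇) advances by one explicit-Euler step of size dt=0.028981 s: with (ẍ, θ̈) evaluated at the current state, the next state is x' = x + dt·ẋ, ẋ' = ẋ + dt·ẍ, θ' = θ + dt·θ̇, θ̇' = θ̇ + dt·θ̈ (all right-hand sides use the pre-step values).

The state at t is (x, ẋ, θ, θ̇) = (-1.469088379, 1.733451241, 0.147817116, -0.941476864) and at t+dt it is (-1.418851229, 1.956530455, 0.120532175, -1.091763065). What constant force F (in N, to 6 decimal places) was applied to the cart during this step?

ẍ = (ẋ'−ẋ)/dt = (1.956530455−1.733451241)/0.028981 = 7.697430
θ̈ = (θ̇'−θ̇)/dt = (-1.091763065−-0.941476864)/0.028981 = -5.185680
sinθ=0.147279, cosθ=0.989095
F = (M+m)·ẍ + m·l·cosθ·θ̈ − m·l·sinθ·θ̇² = 8.852806 + -0.593560 − 0.015107 = 8.244139

F = 8.244139 N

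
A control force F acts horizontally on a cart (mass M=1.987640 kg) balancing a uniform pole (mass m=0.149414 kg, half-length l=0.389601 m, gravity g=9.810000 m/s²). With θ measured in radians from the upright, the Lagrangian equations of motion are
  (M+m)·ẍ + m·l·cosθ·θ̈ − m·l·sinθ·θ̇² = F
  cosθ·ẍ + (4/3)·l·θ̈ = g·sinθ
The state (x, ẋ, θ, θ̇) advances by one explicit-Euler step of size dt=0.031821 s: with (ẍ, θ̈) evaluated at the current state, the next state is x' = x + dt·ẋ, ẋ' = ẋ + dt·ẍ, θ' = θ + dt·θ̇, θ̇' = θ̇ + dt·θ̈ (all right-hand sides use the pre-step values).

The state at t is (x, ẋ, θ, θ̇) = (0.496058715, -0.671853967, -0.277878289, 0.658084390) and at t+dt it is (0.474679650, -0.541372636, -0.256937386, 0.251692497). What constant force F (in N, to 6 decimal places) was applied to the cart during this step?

ẍ = (ẋ'−ẋ)/dt = (-0.541372636−-0.671853967)/0.031821 = 4.100479
θ̈ = (θ̇'−θ̇)/dt = (0.251692497−0.658084390)/0.031821 = -12.771185
sinθ=-0.274316, cosθ=0.961640
F = (M+m)·ẍ + m·l·cosθ·θ̈ − m·l·sinθ·θ̇² = 8.762944 + -0.714916 − -0.006916 = 8.054944

F = 8.054944 N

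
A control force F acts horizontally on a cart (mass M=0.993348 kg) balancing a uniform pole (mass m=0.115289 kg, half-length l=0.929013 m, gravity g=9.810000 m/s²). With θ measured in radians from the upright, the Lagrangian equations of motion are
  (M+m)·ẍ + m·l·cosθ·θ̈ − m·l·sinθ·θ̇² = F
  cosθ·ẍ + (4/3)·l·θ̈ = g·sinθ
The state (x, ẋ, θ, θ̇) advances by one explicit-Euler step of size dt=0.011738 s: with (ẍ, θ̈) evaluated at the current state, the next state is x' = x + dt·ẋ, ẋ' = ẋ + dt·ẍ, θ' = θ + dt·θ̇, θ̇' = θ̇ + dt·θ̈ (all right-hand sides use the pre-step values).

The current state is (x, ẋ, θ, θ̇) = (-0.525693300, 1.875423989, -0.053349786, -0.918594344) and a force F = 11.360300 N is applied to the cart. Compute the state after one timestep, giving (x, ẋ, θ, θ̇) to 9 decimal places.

sinθ=-0.053324482, cosθ=0.998577238
temp = (F + m·l·θ̇²·sinθ)/(M+m) = (11.360300 + -0.004819299)/1.108637 = 10.242740141
θ̈ = (g·sinθ − cosθ·temp)/(l·(4/3 − m·cos²θ/(M+m))) = -9.411554016
ẍ = temp − m·l·θ̈·cosθ/(M+m) = 11.150692990
Euler: x'=-0.525693300+0.011738·1.875423989=-0.503679573, ẋ'=1.875423989+0.011738·11.150692990=2.006310823
       θ'=-0.053349786+0.011738·-0.918594344=-0.064132246, θ̇'=-0.918594344+0.011738·-9.411554016=-1.029067165

(-0.503679573, 2.006310823, -0.064132246, -1.029067165)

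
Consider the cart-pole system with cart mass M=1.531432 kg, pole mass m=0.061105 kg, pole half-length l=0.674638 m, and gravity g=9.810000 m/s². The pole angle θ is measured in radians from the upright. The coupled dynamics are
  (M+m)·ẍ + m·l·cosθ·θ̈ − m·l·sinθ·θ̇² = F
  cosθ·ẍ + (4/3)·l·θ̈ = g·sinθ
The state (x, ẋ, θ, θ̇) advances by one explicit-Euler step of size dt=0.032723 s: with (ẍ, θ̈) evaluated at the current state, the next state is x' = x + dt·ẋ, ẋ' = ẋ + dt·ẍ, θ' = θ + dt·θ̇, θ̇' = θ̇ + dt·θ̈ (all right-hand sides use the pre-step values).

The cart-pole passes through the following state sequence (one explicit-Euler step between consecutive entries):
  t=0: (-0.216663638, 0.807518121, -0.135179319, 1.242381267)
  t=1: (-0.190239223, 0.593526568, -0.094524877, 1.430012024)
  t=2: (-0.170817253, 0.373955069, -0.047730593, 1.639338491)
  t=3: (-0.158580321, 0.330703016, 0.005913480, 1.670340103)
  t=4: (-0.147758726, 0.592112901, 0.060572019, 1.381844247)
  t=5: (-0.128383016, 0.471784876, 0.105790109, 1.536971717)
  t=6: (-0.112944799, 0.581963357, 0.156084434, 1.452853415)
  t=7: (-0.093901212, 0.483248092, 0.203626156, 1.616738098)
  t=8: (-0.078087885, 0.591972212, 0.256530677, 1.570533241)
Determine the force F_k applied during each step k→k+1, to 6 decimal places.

F_0 = -10.171579 N
F_1 = -10.415447 N
F_2 = -2.060660 N
F_3 = 12.357974 N
F_4 = -5.665726 N
F_5 = 5.246418 N
F_6 = -4.613774 N
F_7 = 5.212504 N

step 0→1:
  ẍ = (ẋ'−ẋ)/dt = (0.593526568−0.807518121)/0.032723 = -6.539485
  θ̈ = (θ̇'−θ̇)/dt = (1.430012024−1.242381267)/0.032723 = 5.733911
  sinθ=-0.134768, cosθ=0.990877
  F = (M+m)·ẍ + m·l·cosθ·θ̈ − m·l·sinθ·θ̇² = -10.414371 + 0.234217 − -0.008575 = -10.171579
step 1→2:
  ẍ = (ẋ'−ẋ)/dt = (0.373955069−0.593526568)/0.032723 = -6.710005
  θ̈ = (θ̇'−θ̇)/dt = (1.639338491−1.430012024)/0.032723 = 6.396922
  sinθ=-0.094384, cosθ=0.995536
  F = (M+m)·ẍ + m·l·cosθ·θ̈ − m·l·sinθ·θ̇² = -10.685931 + 0.262528 − -0.007957 = -10.415447
step 2→3:
  ẍ = (ẋ'−ẋ)/dt = (0.330703016−0.373955069)/0.032723 = -1.321763
  θ̈ = (θ̇'−θ̇)/dt = (1.670340103−1.639338491)/0.032723 = 0.947395
  sinθ=-0.047712, cosθ=0.998861
  F = (M+m)·ẍ + m·l·cosθ·θ̈ − m·l·sinθ·θ̇² = -2.104957 + 0.039011 − -0.005286 = -2.060660
step 3→4:
  ẍ = (ẋ'−ẋ)/dt = (0.592112901−0.330703016)/0.032723 = 7.988567
  θ̈ = (θ̇'−θ̇)/dt = (1.381844247−1.670340103)/0.032723 = -8.816302
  sinθ=0.005913, cosθ=0.999983
  F = (M+m)·ẍ + m·l·cosθ·θ̈ − m·l·sinθ·θ̇² = 12.722089 + -0.363435 − 0.000680 = 12.357974
step 4→5:
  ẍ = (ẋ'−ẋ)/dt = (0.471784876−0.592112901)/0.032723 = -3.677170
  θ̈ = (θ̇'−θ̇)/dt = (1.536971717−1.381844247)/0.032723 = 4.740625
  sinθ=0.060535, cosθ=0.998166
  F = (M+m)·ẍ + m·l·cosθ·θ̈ − m·l·sinθ·θ̇² = -5.856029 + 0.195068 − 0.004765 = -5.665726
step 5→6:
  ẍ = (ẋ'−ẋ)/dt = (0.581963357−0.471784876)/0.032723 = 3.367004
  θ̈ = (θ̇'−θ̇)/dt = (1.452853415−1.536971717)/0.032723 = -2.570617
  sinθ=0.105593, cosθ=0.994409
  F = (M+m)·ẍ + m·l·cosθ·θ̈ − m·l·sinθ·θ̇² = 5.362079 + -0.105378 − 0.010283 = 5.246418
step 6→7:
  ẍ = (ẋ'−ẋ)/dt = (0.483248092−0.581963357)/0.032723 = -3.016694
  θ̈ = (θ̇'−θ̇)/dt = (1.616738098−1.452853415)/0.032723 = 5.008241
  sinθ=0.155451, cosθ=0.987844
  F = (M+m)·ẍ + m·l·cosθ·θ̈ − m·l·sinθ·θ̇² = -4.804196 + 0.203949 − 0.013527 = -4.613774
step 7→8:
  ẍ = (ẋ'−ẋ)/dt = (0.591972212−0.483248092)/0.032723 = 3.322560
  θ̈ = (θ̇'−θ̇)/dt = (1.570533241−1.616738098)/0.032723 = -1.411999
  sinθ=0.202222, cosθ=0.979340
  F = (M+m)·ẍ + m·l·cosθ·θ̈ − m·l·sinθ·θ̇² = 5.291299 + -0.057005 − 0.021790 = 5.212504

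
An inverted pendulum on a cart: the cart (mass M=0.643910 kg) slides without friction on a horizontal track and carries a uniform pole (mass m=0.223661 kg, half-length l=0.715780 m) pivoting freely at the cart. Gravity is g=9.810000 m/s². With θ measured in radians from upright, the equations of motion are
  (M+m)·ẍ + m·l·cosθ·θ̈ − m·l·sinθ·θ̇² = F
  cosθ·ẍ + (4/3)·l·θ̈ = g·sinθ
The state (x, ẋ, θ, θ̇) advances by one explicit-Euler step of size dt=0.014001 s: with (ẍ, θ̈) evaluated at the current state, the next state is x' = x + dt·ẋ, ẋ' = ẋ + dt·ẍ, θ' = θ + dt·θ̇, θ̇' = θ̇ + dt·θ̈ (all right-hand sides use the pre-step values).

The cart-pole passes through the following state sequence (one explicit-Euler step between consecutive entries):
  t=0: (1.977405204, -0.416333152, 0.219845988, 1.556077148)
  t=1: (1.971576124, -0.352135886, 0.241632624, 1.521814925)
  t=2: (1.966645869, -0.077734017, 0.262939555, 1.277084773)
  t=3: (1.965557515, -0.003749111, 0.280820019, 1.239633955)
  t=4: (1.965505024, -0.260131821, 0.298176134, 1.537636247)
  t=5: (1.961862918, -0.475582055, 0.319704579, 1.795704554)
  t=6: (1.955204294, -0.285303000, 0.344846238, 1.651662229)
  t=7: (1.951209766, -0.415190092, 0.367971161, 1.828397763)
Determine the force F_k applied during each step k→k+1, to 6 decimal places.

step 0→1:
  ẍ = (ẋ'−ẋ)/dt = (-0.352135886−-0.416333152)/0.014001 = 4.585191
  θ̈ = (θ̇'−θ̇)/dt = (1.521814925−1.556077148)/0.014001 = -2.447127
  sinθ=0.218079, cosθ=0.975931
  F = (M+m)·ẍ + m·l·cosθ·θ̈ − m·l·sinθ·θ̇² = 3.977979 + -0.382336 − 0.084537 = 3.511106
step 1→2:
  ẍ = (ẋ'−ẋ)/dt = (-0.077734017−-0.352135886)/0.014001 = 19.598734
  θ̈ = (θ̇'−θ̇)/dt = (1.277084773−1.521814925)/0.014001 = -17.479477
  sinθ=0.239288, cosθ=0.970949
  F = (M+m)·ẍ + m·l·cosθ·θ̈ − m·l·sinθ·θ̇² = 17.003293 + -2.717030 − 0.088719 = 14.197544
step 2→3:
  ẍ = (ẋ'−ẋ)/dt = (-0.003749111−-0.077734017)/0.014001 = 5.284259
  θ̈ = (θ̇'−θ̇)/dt = (1.239633955−1.277084773)/0.014001 = -2.674867
  sinθ=0.259920, cosθ=0.965630
  F = (M+m)·ẍ + m·l·cosθ·θ̈ − m·l·sinθ·θ̇² = 4.584470 + -0.413507 − 0.067866 = 4.103097
step 3→4:
  ẍ = (ẋ'−ẋ)/dt = (-0.260131821−-0.003749111)/0.014001 = -18.311743
  θ̈ = (θ̇'−θ̇)/dt = (1.537636247−1.239633955)/0.014001 = 21.284358
  sinθ=0.277144, cosθ=0.960828
  F = (M+m)·ẍ + m·l·cosθ·θ̈ − m·l·sinθ·θ̇² = -15.886737 + 3.273982 − 0.068181 = -12.680936
step 4→5:
  ẍ = (ẋ'−ẋ)/dt = (-0.475582055−-0.260131821)/0.014001 = -15.388203
  θ̈ = (θ̇'−θ̇)/dt = (1.795704554−1.537636247)/0.014001 = 18.432134
  sinθ=0.293777, cosθ=0.955874
  F = (M+m)·ẍ + m·l·cosθ·θ̈ − m·l·sinθ·θ̇² = -13.350359 + 2.820629 − 0.111198 = -10.640927
step 5→6:
  ẍ = (ẋ'−ẋ)/dt = (-0.285303000−-0.475582055)/0.014001 = 13.590390
  θ̈ = (θ̇'−θ̇)/dt = (1.651662229−1.795704554)/0.014001 = -10.288003
  sinθ=0.314286, cosθ=0.949328
  F = (M+m)·ẍ + m·l·cosθ·θ̈ − m·l·sinθ·θ̇² = 11.790629 + -1.563570 − 0.162243 = 10.064816
step 6→7:
  ẍ = (ẋ'−ẋ)/dt = (-0.415190092−-0.285303000)/0.014001 = -9.276987
  θ̈ = (θ̇'−θ̇)/dt = (1.828397763−1.651662229)/0.014001 = 12.623065
  sinθ=0.338052, cosθ=0.941127
  F = (M+m)·ẍ + m·l·cosθ·θ̈ − m·l·sinθ·θ̇² = -8.048445 + 1.901880 − 0.147637 = -6.294202

F_0 = 3.511106 N
F_1 = 14.197544 N
F_2 = 4.103097 N
F_3 = -12.680936 N
F_4 = -10.640927 N
F_5 = 10.064816 N
F_6 = -6.294202 N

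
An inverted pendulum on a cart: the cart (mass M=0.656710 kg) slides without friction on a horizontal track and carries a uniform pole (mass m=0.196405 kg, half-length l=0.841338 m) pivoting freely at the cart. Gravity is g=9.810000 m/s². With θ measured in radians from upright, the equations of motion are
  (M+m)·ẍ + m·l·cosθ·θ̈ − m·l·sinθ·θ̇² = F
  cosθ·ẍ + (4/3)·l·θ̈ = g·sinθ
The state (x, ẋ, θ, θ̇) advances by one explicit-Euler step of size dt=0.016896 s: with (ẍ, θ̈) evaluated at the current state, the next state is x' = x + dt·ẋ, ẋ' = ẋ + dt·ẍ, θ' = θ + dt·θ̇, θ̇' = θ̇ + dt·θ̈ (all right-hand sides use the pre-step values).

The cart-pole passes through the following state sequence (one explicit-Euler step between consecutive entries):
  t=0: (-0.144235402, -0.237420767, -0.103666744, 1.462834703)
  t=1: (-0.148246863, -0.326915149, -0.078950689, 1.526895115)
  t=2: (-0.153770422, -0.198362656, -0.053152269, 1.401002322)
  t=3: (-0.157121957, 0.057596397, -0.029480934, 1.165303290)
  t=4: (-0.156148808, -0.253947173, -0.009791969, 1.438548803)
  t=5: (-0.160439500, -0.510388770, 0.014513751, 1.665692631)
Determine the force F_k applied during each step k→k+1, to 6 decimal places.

step 0→1:
  ẍ = (ẋ'−ẋ)/dt = (-0.326915149−-0.237420767)/0.016896 = -5.296779
  θ̈ = (θ̇'−θ̇)/dt = (1.526895115−1.462834703)/0.016896 = 3.791454
  sinθ=-0.103481, cosθ=0.994631
  F = (M+m)·ẍ + m·l·cosθ·θ̈ − m·l·sinθ·θ̇² = -4.518762 + 0.623148 − -0.036591 = -3.859023
step 1→2:
  ẍ = (ẋ'−ẋ)/dt = (-0.198362656−-0.326915149)/0.016896 = 7.608457
  θ̈ = (θ̇'−θ̇)/dt = (1.401002322−1.526895115)/0.016896 = -7.451041
  sinθ=-0.078869, cosθ=0.996885
  F = (M+m)·ẍ + m·l·cosθ·θ̈ − m·l·sinθ·θ̇² = 6.490889 + -1.227397 − -0.030384 = 5.293876
step 2→3:
  ẍ = (ẋ'−ẋ)/dt = (0.057596397−-0.198362656)/0.016896 = 15.149092
  θ̈ = (θ̇'−θ̇)/dt = (1.165303290−1.401002322)/0.016896 = -13.949990
  sinθ=-0.053127, cosθ=0.998588
  F = (M+m)·ẍ + m·l·cosθ·θ̈ − m·l·sinθ·θ̇² = 12.923917 + -2.301883 − -0.017231 = 10.639266
step 3→4:
  ẍ = (ẋ'−ẋ)/dt = (-0.253947173−0.057596397)/0.016896 = -18.438895
  θ̈ = (θ̇'−θ̇)/dt = (1.438548803−1.165303290)/0.016896 = 16.172201
  sinθ=-0.029477, cosθ=0.999565
  F = (M+m)·ẍ + m·l·cosθ·θ̈ − m·l·sinθ·θ̇² = -15.730498 + 2.671182 − -0.006614 = -13.052702
step 4→5:
  ẍ = (ẋ'−ẋ)/dt = (-0.510388770−-0.253947173)/0.016896 = -15.177651
  θ̈ = (θ̇'−θ̇)/dt = (1.665692631−1.438548803)/0.016896 = 13.443645
  sinθ=-0.009792, cosθ=0.999952
  F = (M+m)·ẍ + m·l·cosθ·θ̈ − m·l·sinθ·θ̇² = -12.948282 + 2.221362 − -0.003348 = -10.723572

F_0 = -3.859023 N
F_1 = 5.293876 N
F_2 = 10.639266 N
F_3 = -13.052702 N
F_4 = -10.723572 N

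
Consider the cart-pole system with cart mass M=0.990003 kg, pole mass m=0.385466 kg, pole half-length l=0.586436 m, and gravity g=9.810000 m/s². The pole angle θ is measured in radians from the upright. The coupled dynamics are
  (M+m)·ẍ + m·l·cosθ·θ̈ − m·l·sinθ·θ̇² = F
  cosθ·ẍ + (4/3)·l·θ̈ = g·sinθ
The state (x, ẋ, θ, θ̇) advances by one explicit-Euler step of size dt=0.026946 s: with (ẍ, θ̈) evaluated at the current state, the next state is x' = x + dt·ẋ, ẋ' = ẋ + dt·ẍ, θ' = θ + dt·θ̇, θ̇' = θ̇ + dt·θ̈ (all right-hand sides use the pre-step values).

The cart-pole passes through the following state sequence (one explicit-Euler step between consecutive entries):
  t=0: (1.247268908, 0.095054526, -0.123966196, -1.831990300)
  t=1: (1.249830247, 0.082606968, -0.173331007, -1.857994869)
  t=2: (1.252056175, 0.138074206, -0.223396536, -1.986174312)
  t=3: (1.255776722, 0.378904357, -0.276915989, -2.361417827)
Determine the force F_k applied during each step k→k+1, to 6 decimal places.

F_0 = -0.758061 N
F_1 = 1.906741 N
F_2 = 9.421119 N

step 0→1:
  ẍ = (ẋ'−ẋ)/dt = (0.082606968−0.095054526)/0.026946 = -0.461945
  θ̈ = (θ̇'−θ̇)/dt = (-1.857994869−-1.831990300)/0.026946 = -0.965062
  sinθ=-0.123649, cosθ=0.992326
  F = (M+m)·ẍ + m·l·cosθ·θ̈ − m·l·sinθ·θ̇² = -0.635390 + -0.216479 − -0.093809 = -0.758061
step 1→2:
  ẍ = (ẋ'−ẋ)/dt = (0.138074206−0.082606968)/0.026946 = 2.058459
  θ̈ = (θ̇'−θ̇)/dt = (-1.986174312−-1.857994869)/0.026946 = -4.756901
  sinθ=-0.172464, cosθ=0.985016
  F = (M+m)·ẍ + m·l·cosθ·θ̈ − m·l·sinθ·θ̇² = 2.831347 + -1.059190 − -0.134585 = 1.906741
step 2→3:
  ẍ = (ẋ'−ẋ)/dt = (0.378904357−0.138074206)/0.026946 = 8.937510
  θ̈ = (θ̇'−θ̇)/dt = (-2.361417827−-1.986174312)/0.026946 = -13.925759
  sinθ=-0.221543, cosθ=0.975151
  F = (M+m)·ẍ + m·l·cosθ·θ̈ − m·l·sinθ·θ̇² = 12.293268 + -3.069710 − -0.197560 = 9.421119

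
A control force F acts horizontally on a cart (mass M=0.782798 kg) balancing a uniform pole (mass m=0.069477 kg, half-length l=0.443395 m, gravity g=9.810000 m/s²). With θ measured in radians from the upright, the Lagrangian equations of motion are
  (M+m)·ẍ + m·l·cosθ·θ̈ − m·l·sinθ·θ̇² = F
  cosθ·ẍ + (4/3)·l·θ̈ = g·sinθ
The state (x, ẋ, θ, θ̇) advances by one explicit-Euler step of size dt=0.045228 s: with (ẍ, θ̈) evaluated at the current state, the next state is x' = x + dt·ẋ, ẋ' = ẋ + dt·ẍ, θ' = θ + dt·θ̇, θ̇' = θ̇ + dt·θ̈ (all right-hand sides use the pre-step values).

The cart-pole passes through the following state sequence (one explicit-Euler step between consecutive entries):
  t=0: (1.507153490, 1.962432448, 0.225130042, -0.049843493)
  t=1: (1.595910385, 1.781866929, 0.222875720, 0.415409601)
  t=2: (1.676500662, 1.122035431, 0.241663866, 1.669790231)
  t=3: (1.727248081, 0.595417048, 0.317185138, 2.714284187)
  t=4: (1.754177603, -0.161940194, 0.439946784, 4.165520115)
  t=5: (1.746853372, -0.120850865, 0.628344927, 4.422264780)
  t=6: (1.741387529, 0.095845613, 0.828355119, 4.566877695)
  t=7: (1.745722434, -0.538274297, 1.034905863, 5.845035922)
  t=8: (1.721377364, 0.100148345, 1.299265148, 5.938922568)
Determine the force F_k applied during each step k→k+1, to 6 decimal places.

step 0→1:
  ẍ = (ẋ'−ẋ)/dt = (1.781866929−1.962432448)/0.045228 = -3.992339
  θ̈ = (θ̇'−θ̇)/dt = (0.415409601−-0.049843493)/0.045228 = 10.286838
  sinθ=0.223233, cosθ=0.974765
  F = (M+m)·ẍ + m·l·cosθ·θ̈ − m·l·sinθ·θ̇² = -3.402571 + 0.308897 − 0.000017 = -3.093691
step 1→2:
  ẍ = (ẋ'−ẋ)/dt = (1.122035431−1.781866929)/0.045228 = -14.589005
  θ̈ = (θ̇'−θ̇)/dt = (1.669790231−0.415409601)/0.045228 = 27.734603
  sinθ=0.221035, cosθ=0.975266
  F = (M+m)·ẍ + m·l·cosθ·θ̈ − m·l·sinθ·θ̇² = -12.433844 + 0.833253 − 0.001175 = -11.601766
step 2→3:
  ẍ = (ẋ'−ẋ)/dt = (0.595417048−1.122035431)/0.045228 = -11.643636
  θ̈ = (θ̇'−θ̇)/dt = (2.714284187−1.669790231)/0.045228 = 23.093967
  sinθ=0.239318, cosθ=0.970941
  F = (M+m)·ẍ + m·l·cosθ·θ̈ − m·l·sinθ·θ̇² = -9.923580 + 0.690754 − 0.020556 = -9.253382
step 3→4:
  ẍ = (ẋ'−ẋ)/dt = (-0.161940194−0.595417048)/0.045228 = -16.745318
  θ̈ = (θ̇'−θ̇)/dt = (4.165520115−2.714284187)/0.045228 = 32.087113
  sinθ=0.311893, cosθ=0.950117
  F = (M+m)·ẍ + m·l·cosθ·θ̈ − m·l·sinθ·θ̇² = -14.271616 + 0.939160 − 0.070786 = -13.403242
step 4→5:
  ẍ = (ẋ'−ẋ)/dt = (-0.120850865−-0.161940194)/0.045228 = 0.908493
  θ̈ = (θ̇'−θ̇)/dt = (4.422264780−4.165520115)/0.045228 = 5.676675
  sinθ=0.425891, cosθ=0.904774
  F = (M+m)·ẍ + m·l·cosθ·θ̈ − m·l·sinθ·θ̇² = 0.774286 + 0.158222 − 0.227651 = 0.704857
step 5→6:
  ẍ = (ẋ'−ẋ)/dt = (0.095845613−-0.120850865)/0.045228 = 4.791202
  θ̈ = (θ̇'−θ̇)/dt = (4.566877695−4.422264780)/0.045228 = 3.197420
  sinθ=0.587807, cosθ=0.809001
  F = (M+m)·ẍ + m·l·cosθ·θ̈ − m·l·sinθ·θ̇² = 4.083422 + 0.079686 − 0.354124 = 3.808983
step 6→7:
  ẍ = (ẋ'−ẋ)/dt = (-0.538274297−0.095845613)/0.045228 = -14.020516
  θ̈ = (θ̇'−θ̇)/dt = (5.845035922−4.566877695)/0.045228 = 28.260330
  sinθ=0.736820, cosθ=0.676089
  F = (M+m)·ẍ + m·l·cosθ·θ̈ − m·l·sinθ·θ̇² = -11.949336 + 0.588590 − 0.473404 = -11.834150
step 7→8:
  ẍ = (ẋ'−ẋ)/dt = (0.100148345−-0.538274297)/0.045228 = 14.115651
  θ̈ = (θ̇'−θ̇)/dt = (5.938922568−5.845035922)/0.045228 = 2.075852
  sinθ=0.859814, cosθ=0.510607
  F = (M+m)·ẍ + m·l·cosθ·θ̈ − m·l·sinθ·θ̇² = 12.030416 + 0.032652 − 0.904921 = 11.158147

F_0 = -3.093691 N
F_1 = -11.601766 N
F_2 = -9.253382 N
F_3 = -13.403242 N
F_4 = 0.704857 N
F_5 = 3.808983 N
F_6 = -11.834150 N
F_7 = 11.158147 N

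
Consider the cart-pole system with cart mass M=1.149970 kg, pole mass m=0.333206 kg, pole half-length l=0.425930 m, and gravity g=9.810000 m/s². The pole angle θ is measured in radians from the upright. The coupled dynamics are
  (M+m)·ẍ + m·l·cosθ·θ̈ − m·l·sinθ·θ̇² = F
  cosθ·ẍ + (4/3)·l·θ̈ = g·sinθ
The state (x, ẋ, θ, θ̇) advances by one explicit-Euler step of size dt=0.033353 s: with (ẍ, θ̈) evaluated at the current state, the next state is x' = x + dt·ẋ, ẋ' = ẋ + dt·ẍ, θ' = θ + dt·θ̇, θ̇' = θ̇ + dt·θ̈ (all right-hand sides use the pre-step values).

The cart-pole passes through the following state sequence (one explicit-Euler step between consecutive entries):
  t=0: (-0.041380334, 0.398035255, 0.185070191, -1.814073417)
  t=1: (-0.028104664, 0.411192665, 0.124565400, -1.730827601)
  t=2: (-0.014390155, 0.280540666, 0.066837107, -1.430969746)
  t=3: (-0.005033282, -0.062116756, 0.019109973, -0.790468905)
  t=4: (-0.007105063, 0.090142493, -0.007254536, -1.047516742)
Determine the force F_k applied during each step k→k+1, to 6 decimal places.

step 0→1:
  ẍ = (ẋ'−ẋ)/dt = (0.411192665−0.398035255)/0.033353 = 0.394490
  θ̈ = (θ̇'−θ̇)/dt = (-1.730827601−-1.814073417)/0.033353 = 2.495902
  sinθ=0.184016, cosθ=0.982923
  F = (M+m)·ẍ + m·l·cosθ·θ̈ − m·l·sinθ·θ̇² = 0.585097 + 0.348175 − 0.085944 = 0.847329
step 1→2:
  ẍ = (ẋ'−ẋ)/dt = (0.280540666−0.411192665)/0.033353 = -3.917249
  θ̈ = (θ̇'−θ̇)/dt = (-1.430969746−-1.730827601)/0.033353 = 8.990431
  sinθ=0.124244, cosθ=0.992252
  F = (M+m)·ẍ + m·l·cosθ·θ̈ − m·l·sinθ·θ̇² = -5.809969 + 1.266058 − 0.052824 = -4.596736
step 2→3:
  ẍ = (ẋ'−ẋ)/dt = (-0.062116756−0.280540666)/0.033353 = -10.273661
  θ̈ = (θ̇'−θ̇)/dt = (-0.790468905−-1.430969746)/0.033353 = 19.203695
  sinθ=0.066787, cosθ=0.997767
  F = (M+m)·ẍ + m·l·cosθ·θ̈ − m·l·sinθ·θ̇² = -15.237648 + 2.719350 − 0.019409 = -12.537707
step 3→4:
  ẍ = (ẋ'−ẋ)/dt = (0.090142493−-0.062116756)/0.033353 = 4.565084
  θ̈ = (θ̇'−θ̇)/dt = (-1.047516742−-0.790468905)/0.033353 = -7.706888
  sinθ=0.019109, cosθ=0.999817
  F = (M+m)·ẍ + m·l·cosθ·θ̈ − m·l·sinθ·θ̇² = 6.770823 + -1.093581 − 0.001695 = 5.675548

F_0 = 0.847329 N
F_1 = -4.596736 N
F_2 = -12.537707 N
F_3 = 5.675548 N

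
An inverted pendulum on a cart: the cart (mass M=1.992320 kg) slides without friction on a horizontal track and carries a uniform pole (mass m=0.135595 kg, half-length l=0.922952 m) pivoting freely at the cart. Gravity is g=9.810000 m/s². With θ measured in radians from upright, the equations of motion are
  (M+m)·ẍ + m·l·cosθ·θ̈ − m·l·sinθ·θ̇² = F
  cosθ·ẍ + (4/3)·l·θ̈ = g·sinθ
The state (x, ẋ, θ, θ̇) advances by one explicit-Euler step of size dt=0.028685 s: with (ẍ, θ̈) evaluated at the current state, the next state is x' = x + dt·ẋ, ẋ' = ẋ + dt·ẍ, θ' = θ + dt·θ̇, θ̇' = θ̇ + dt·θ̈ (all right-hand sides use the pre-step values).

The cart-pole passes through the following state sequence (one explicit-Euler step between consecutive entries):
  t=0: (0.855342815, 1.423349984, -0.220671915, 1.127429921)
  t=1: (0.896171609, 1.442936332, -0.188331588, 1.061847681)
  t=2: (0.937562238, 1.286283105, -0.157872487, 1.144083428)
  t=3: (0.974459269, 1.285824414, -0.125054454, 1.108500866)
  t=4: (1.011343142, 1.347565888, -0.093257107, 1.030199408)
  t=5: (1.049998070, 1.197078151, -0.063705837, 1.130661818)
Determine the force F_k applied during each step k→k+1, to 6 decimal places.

F_0 = 1.208591 N
F_1 = -11.242019 N
F_2 = -0.161583 N
F_3 = 4.260348 N
F_4 = -10.714740 N

step 0→1:
  ẍ = (ẋ'−ẋ)/dt = (1.442936332−1.423349984)/0.028685 = 0.682808
  θ̈ = (θ̇'−θ̇)/dt = (1.061847681−1.127429921)/0.028685 = -2.286290
  sinθ=-0.218885, cosθ=0.975751
  F = (M+m)·ẍ + m·l·cosθ·θ̈ − m·l·sinθ·θ̇² = 1.452957 + -0.279186 − -0.034819 = 1.208591
step 1→2:
  ẍ = (ẋ'−ẋ)/dt = (1.286283105−1.442936332)/0.028685 = -5.461155
  θ̈ = (θ̇'−θ̇)/dt = (1.144083428−1.061847681)/0.028685 = 2.866855
  sinθ=-0.187220, cosθ=0.982318
  F = (M+m)·ẍ + m·l·cosθ·θ̈ − m·l·sinθ·θ̇² = -11.620873 + 0.352436 − -0.026418 = -11.242019
step 2→3:
  ẍ = (ẋ'−ẋ)/dt = (1.285824414−1.286283105)/0.028685 = -0.015991
  θ̈ = (θ̇'−θ̇)/dt = (1.108500866−1.144083428)/0.028685 = -1.240459
  sinθ=-0.157218, cosθ=0.987564
  F = (M+m)·ẍ + m·l·cosθ·θ̈ − m·l·sinθ·θ̇² = -0.034027 + -0.153310 − -0.025754 = -0.161583
step 3→4:
  ẍ = (ẋ'−ẋ)/dt = (1.347565888−1.285824414)/0.028685 = 2.152396
  θ̈ = (θ̇'−θ̇)/dt = (1.030199408−1.108500866)/0.028685 = -2.729700
  sinθ=-0.124729, cosθ=0.992191
  F = (M+m)·ẍ + m·l·cosθ·θ̈ − m·l·sinθ·θ̇² = 4.580115 + -0.338948 − -0.019181 = 4.260348
step 4→5:
  ẍ = (ẋ'−ẋ)/dt = (1.197078151−1.347565888)/0.028685 = -5.246217
  θ̈ = (θ̇'−θ̇)/dt = (1.130661818−1.030199408)/0.028685 = 3.502263
  sinθ=-0.093122, cosθ=0.995655
  F = (M+m)·ẍ + m·l·cosθ·θ̈ − m·l·sinθ·θ̇² = -11.163504 + 0.436396 − -0.012369 = -10.714740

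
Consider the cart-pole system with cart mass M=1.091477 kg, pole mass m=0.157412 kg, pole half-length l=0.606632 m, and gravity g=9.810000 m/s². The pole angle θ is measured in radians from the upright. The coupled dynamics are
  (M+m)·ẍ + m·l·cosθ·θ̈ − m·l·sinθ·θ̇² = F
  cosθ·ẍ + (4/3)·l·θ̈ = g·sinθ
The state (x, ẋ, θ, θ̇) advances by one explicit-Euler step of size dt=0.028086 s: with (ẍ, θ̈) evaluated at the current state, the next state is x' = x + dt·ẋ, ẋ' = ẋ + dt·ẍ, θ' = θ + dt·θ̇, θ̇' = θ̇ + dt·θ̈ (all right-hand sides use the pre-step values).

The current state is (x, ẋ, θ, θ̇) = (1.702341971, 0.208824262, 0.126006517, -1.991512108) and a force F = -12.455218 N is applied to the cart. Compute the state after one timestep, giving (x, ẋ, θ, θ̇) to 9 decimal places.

(1.708207009, -0.102412292, 0.070072908, -1.566961127)

sinθ=0.125673334, cosθ=0.992071677
temp = (F + m·l·θ̇²·sinθ)/(M+m) = (-12.455218 + 0.047596190)/1.248889 = -9.934927612
θ̈ = (g·sinθ − cosθ·temp)/(l·(4/3 − m·cos²θ/(M+m))) = 15.116106990
ẍ = temp − m·l·θ̈·cosθ/(M+m) = -11.081555025
Euler: x'=1.702341971+0.028086·0.208824262=1.708207009, ẋ'=0.208824262+0.028086·-11.081555025=-0.102412292
       θ'=0.126006517+0.028086·-1.991512108=0.070072908, θ̇'=-1.991512108+0.028086·15.116106990=-1.566961127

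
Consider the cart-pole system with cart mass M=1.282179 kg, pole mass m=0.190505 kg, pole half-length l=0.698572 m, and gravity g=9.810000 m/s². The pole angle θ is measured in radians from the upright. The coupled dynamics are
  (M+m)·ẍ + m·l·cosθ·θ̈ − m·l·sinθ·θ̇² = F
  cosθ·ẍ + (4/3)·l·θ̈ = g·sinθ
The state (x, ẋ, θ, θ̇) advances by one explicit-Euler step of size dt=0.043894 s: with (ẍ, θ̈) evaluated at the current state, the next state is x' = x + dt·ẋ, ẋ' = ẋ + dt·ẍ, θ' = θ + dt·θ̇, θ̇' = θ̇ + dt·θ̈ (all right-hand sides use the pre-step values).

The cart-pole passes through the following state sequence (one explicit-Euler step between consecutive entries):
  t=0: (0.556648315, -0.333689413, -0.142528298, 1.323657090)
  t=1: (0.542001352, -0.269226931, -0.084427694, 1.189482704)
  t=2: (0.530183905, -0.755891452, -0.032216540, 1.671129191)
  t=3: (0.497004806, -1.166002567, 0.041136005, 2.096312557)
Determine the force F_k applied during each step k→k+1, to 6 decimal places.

step 0→1:
  ẍ = (ẋ'−ẋ)/dt = (-0.269226931−-0.333689413)/0.043894 = 1.468594
  θ̈ = (θ̇'−θ̇)/dt = (1.189482704−1.323657090)/0.043894 = -3.056782
  sinθ=-0.142046, cosθ=0.989860
  F = (M+m)·ẍ + m·l·cosθ·θ̈ − m·l·sinθ·θ̇² = 2.162775 + -0.402676 − -0.033121 = 1.793220
step 1→2:
  ẍ = (ẋ'−ẋ)/dt = (-0.755891452−-0.269226931)/0.043894 = -11.087268
  θ̈ = (θ̇'−θ̇)/dt = (1.671129191−1.189482704)/0.043894 = 10.972946
  sinθ=-0.084327, cosθ=0.996438
  F = (M+m)·ẍ + m·l·cosθ·θ̈ − m·l·sinθ·θ̇² = -16.328041 + 1.455094 − -0.015878 = -14.857069
step 2→3:
  ẍ = (ẋ'−ẋ)/dt = (-1.166002567−-0.755891452)/0.043894 = -9.343216
  θ̈ = (θ̇'−θ̇)/dt = (2.096312557−1.671129191)/0.043894 = 9.686594
  sinθ=-0.032211, cosθ=0.999481
  F = (M+m)·ẍ + m·l·cosθ·θ̈ − m·l·sinθ·θ̇² = -13.759604 + 1.288437 − -0.011971 = -12.459196

F_0 = 1.793220 N
F_1 = -14.857069 N
F_2 = -12.459196 N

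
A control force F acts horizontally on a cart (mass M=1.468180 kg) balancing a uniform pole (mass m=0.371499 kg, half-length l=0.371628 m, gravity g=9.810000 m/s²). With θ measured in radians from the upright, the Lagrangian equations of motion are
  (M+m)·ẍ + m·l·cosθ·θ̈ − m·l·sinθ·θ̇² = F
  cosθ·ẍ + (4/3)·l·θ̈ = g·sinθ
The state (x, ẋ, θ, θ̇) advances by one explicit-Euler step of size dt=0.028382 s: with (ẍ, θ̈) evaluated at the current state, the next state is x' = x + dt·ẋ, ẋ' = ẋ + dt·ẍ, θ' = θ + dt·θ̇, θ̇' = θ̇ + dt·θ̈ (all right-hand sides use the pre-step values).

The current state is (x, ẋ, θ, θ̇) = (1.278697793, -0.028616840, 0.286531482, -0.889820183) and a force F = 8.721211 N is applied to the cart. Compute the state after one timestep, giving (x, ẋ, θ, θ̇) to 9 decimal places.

sinθ=0.282626826, cosθ=0.959229940
temp = (F + m·l·θ̇²·sinθ)/(M+m) = (8.721211 + 0.030894699)/1.839679 = 4.757409145
θ̈ = (g·sinθ − cosθ·temp)/(l·(4/3 − m·cos²θ/(M+m))) = -4.199477548
ẍ = temp − m·l·θ̈·cosθ/(M+m) = 5.059711838
Euler: x'=1.278697793+0.028382·-0.028616840=1.277885590, ẋ'=-0.028616840+0.028382·5.059711838=0.114987901
       θ'=0.286531482+0.028382·-0.889820183=0.261276606, θ̇'=-0.889820183+0.028382·-4.199477548=-1.009009755

(1.277885590, 0.114987901, 0.261276606, -1.009009755)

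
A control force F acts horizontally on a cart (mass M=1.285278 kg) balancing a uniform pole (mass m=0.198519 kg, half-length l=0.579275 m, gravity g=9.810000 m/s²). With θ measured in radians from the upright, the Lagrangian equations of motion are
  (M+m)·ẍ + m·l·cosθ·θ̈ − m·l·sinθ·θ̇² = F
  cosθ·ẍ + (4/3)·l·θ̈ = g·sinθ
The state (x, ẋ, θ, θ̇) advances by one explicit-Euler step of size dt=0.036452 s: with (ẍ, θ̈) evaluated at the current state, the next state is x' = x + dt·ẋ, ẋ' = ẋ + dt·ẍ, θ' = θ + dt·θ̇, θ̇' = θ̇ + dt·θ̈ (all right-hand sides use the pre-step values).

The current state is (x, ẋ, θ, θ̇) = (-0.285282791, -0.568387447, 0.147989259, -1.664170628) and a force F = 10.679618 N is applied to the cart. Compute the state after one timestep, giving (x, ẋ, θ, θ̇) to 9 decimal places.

sinθ=0.147449669, cosθ=0.989069560
temp = (F + m·l·θ̇²·sinθ)/(M+m) = (10.679618 + 0.046959814)/1.483797 = 7.229141058
θ̈ = (g·sinθ − cosθ·temp)/(l·(4/3 − m·cos²θ/(M+m))) = -8.188420156
ẍ = temp − m·l·θ̈·cosθ/(M+m) = 7.856822561
Euler: x'=-0.285282791+0.036452·-0.568387447=-0.306001650, ẋ'=-0.568387447+0.036452·7.856822561=-0.281990551
       θ'=0.147989259+0.036452·-1.664170628=0.087326911, θ̇'=-1.664170628+0.036452·-8.188420156=-1.962654920

(-0.306001650, -0.281990551, 0.087326911, -1.962654920)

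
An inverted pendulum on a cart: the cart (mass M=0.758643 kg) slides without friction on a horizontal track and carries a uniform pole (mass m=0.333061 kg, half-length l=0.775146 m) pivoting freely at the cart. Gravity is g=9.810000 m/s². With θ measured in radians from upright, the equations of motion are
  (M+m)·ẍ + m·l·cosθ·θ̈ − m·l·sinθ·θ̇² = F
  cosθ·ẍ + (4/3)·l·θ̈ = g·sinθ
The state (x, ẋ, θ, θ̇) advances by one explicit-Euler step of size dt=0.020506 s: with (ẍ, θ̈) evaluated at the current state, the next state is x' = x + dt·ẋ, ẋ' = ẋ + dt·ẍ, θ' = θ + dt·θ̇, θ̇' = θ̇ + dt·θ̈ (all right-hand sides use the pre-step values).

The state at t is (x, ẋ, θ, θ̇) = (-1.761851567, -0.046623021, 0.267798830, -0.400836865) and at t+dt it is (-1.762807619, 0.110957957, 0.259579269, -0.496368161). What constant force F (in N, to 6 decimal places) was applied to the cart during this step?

ẍ = (ẋ'−ẋ)/dt = (0.110957957−-0.046623021)/0.020506 = 7.684628
θ̈ = (θ̇'−θ̇)/dt = (-0.496368161−-0.400836865)/0.020506 = -4.658700
sinθ=0.264609, cosθ=0.964356
F = (M+m)·ẍ + m·l·cosθ·θ̈ − m·l·sinθ·θ̇² = 8.389339 + -1.159870 − 0.010976 = 7.218493

F = 7.218493 N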